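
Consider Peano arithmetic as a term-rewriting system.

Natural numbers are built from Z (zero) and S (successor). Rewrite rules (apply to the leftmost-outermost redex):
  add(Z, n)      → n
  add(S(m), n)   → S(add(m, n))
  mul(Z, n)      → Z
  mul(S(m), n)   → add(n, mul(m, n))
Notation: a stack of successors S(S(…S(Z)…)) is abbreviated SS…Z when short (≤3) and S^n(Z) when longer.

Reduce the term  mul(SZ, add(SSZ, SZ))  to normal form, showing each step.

Answer: normal form = SSSZ  (in 9 steps)

Derivation:
  start: mul(SZ, add(SSZ, SZ))
  step 1: add(add(SSZ, SZ), mul(Z, add(SSZ, SZ)))
  step 2: add(S(add(SZ, SZ)), mul(Z, add(SSZ, SZ)))
  step 3: S(add(add(SZ, SZ), mul(Z, add(SSZ, SZ))))
  step 4: S(add(S(add(Z, SZ)), mul(Z, add(SSZ, SZ))))
  step 5: S(S(add(add(Z, SZ), mul(Z, add(SSZ, SZ)))))
  step 6: S(S(add(SZ, mul(Z, add(SSZ, SZ)))))
  step 7: S(S(S(add(Z, mul(Z, add(SSZ, SZ))))))
  step 8: S(S(S(mul(Z, add(SSZ, SZ)))))
  step 9: SSSZ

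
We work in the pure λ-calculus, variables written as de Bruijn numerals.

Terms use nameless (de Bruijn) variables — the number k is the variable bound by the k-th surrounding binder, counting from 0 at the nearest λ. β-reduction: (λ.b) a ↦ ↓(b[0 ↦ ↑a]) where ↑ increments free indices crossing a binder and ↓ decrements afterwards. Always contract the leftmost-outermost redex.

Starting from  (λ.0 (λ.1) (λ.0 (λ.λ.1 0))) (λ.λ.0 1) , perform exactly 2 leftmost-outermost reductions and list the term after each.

Answer: after 2 steps: (λ.0 (λ.λ.λ.0 1)) (λ.0 (λ.λ.1 0))

Reduction:
  start: (λ.0 (λ.1) (λ.0 (λ.λ.1 0))) (λ.λ.0 1)
  [1] (λ.λ.0 1) (λ.λ.λ.0 1) (λ.0 (λ.λ.1 0))
  [2] (λ.0 (λ.λ.λ.0 1)) (λ.0 (λ.λ.1 0))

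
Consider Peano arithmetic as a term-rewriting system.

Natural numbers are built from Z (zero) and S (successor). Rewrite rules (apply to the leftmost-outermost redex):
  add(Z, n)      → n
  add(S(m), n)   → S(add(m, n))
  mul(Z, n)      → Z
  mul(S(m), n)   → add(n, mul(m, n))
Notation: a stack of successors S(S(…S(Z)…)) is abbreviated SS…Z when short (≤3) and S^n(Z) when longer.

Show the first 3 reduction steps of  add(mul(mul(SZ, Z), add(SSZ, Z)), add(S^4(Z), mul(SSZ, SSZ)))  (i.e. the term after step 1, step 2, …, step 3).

Answer: after 3 steps: add(mul(Z, add(SSZ, Z)), add(S^4(Z), mul(SSZ, SSZ)))

Derivation:
  start: add(mul(mul(SZ, Z), add(SSZ, Z)), add(S^4(Z), mul(SSZ, SSZ)))
  step 1: add(mul(add(Z, mul(Z, Z)), add(SSZ, Z)), add(S^4(Z), mul(SSZ, SSZ)))
  step 2: add(mul(mul(Z, Z), add(SSZ, Z)), add(S^4(Z), mul(SSZ, SSZ)))
  step 3: add(mul(Z, add(SSZ, Z)), add(S^4(Z), mul(SSZ, SSZ)))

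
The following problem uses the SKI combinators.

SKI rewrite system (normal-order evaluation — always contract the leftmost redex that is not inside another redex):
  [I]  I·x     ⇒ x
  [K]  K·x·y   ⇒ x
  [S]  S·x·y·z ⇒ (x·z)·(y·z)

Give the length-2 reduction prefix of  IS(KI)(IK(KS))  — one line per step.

  start: IS(KI)(IK(KS))
  step 1: S(KI)(IK(KS))
  step 2: S(KI)(K(KS))

Answer: after 2 steps: S(KI)(K(KS))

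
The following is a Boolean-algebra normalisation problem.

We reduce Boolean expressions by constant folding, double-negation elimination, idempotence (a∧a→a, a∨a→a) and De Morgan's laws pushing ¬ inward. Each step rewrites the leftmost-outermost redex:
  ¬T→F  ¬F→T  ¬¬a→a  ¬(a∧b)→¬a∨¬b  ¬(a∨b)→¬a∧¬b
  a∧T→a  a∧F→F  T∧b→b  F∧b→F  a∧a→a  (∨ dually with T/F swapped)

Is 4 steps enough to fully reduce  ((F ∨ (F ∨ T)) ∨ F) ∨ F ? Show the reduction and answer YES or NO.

  start: ((F ∨ (F ∨ T)) ∨ F) ∨ F
  step 1: (F ∨ (F ∨ T)) ∨ F
  step 2: F ∨ (F ∨ T)
  step 3: F ∨ T
  step 4: T

Answer: YES — reaches normal form T in 4 ≤ 4 steps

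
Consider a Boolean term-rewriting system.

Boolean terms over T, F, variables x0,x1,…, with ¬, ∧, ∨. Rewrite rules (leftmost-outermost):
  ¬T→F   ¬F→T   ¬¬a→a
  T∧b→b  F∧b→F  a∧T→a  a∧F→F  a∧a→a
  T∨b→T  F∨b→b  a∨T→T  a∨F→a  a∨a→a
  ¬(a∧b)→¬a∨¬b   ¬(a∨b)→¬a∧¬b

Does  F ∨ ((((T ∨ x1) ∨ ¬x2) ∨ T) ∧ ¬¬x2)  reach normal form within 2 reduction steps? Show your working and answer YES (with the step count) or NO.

  start: F ∨ ((((T ∨ x1) ∨ ¬x2) ∨ T) ∧ ¬¬x2)
  [1] (((T ∨ x1) ∨ ¬x2) ∨ T) ∧ ¬¬x2
  [2] T ∧ ¬¬x2

Answer: NO — after 2 steps the term is T ∧ ¬¬x2, not yet normal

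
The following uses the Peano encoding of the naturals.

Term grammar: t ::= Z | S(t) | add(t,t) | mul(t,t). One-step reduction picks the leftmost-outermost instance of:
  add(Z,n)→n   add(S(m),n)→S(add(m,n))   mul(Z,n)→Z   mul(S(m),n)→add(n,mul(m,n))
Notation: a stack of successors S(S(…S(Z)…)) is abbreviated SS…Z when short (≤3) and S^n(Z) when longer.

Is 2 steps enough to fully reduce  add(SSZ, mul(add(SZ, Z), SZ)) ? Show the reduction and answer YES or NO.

  start: add(SSZ, mul(add(SZ, Z), SZ))
  step 1: S(add(SZ, mul(add(SZ, Z), SZ)))
  step 2: S(S(add(Z, mul(add(SZ, Z), SZ))))

Answer: NO — after 2 steps the term is S(S(add(Z, mul(add(SZ, Z), SZ)))), not yet normal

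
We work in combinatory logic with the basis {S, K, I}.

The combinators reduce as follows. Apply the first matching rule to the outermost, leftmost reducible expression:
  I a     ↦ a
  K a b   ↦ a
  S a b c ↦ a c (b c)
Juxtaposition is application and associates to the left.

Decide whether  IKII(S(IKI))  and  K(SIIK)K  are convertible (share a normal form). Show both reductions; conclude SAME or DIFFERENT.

Answer: DIFFERENT — A ⇓ S(KI), B ⇓ KK

Working:
Term A:
  start: IKII(S(IKI))
  step 1: KII(S(IKI))
  step 2: I(S(IKI))
  step 3: S(IKI)
  step 4: S(KI)

Term B:
  start: K(SIIK)K
  step 1: SIIK
  step 2: IK(IK)
  step 3: K(IK)
  step 4: KK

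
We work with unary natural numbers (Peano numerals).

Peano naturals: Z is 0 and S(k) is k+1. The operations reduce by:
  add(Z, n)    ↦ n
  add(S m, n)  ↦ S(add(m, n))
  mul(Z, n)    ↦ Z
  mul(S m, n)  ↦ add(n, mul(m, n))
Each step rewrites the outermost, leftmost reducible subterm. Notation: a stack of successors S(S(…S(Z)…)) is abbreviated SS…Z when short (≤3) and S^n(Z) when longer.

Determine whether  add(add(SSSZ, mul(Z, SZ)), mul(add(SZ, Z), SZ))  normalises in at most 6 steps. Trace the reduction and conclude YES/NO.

Answer: NO — after 6 steps the term is S(S(S(add(add(Z, mul(Z, SZ)), mul(add(SZ, Z), SZ))))), not yet normal

Derivation:
  start: add(add(SSSZ, mul(Z, SZ)), mul(add(SZ, Z), SZ))
  →1  add(S(add(SSZ, mul(Z, SZ))), mul(add(SZ, Z), SZ))
  →2  S(add(add(SSZ, mul(Z, SZ)), mul(add(SZ, Z), SZ)))
  →3  S(add(S(add(SZ, mul(Z, SZ))), mul(add(SZ, Z), SZ)))
  →4  S(S(add(add(SZ, mul(Z, SZ)), mul(add(SZ, Z), SZ))))
  →5  S(S(add(S(add(Z, mul(Z, SZ))), mul(add(SZ, Z), SZ))))
  →6  S(S(S(add(add(Z, mul(Z, SZ)), mul(add(SZ, Z), SZ)))))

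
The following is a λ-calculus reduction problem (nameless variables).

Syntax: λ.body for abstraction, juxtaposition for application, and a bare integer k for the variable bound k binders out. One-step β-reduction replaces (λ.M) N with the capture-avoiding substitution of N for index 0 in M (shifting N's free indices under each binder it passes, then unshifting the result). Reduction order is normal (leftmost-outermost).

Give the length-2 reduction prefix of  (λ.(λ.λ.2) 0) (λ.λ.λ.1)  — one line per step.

Answer: after 2 steps: λ.λ.λ.λ.1

Derivation:
  start: (λ.(λ.λ.2) 0) (λ.λ.λ.1)
  [1] (λ.λ.λ.λ.λ.1) (λ.λ.λ.1)
  [2] λ.λ.λ.λ.1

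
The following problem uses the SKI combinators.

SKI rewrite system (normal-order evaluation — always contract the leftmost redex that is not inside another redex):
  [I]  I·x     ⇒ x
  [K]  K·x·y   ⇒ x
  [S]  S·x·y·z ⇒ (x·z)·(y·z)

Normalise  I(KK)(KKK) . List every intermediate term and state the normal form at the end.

  start: I(KK)(KKK)
  step 1: KK(KKK)
  step 2: K

Answer: normal form = K  (in 2 steps)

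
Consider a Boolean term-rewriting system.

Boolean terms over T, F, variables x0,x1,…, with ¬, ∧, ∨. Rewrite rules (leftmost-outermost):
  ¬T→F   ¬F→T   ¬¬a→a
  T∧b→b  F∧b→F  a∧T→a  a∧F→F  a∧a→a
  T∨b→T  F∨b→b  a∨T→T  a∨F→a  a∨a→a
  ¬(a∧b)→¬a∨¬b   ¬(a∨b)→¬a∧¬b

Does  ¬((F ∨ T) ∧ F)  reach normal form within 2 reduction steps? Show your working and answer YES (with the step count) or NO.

  start: ¬((F ∨ T) ∧ F)
  →1  ¬(F ∨ T) ∨ ¬F
  →2  (¬F ∧ ¬T) ∨ ¬F

Answer: NO — after 2 steps the term is (¬F ∧ ¬T) ∨ ¬F, not yet normal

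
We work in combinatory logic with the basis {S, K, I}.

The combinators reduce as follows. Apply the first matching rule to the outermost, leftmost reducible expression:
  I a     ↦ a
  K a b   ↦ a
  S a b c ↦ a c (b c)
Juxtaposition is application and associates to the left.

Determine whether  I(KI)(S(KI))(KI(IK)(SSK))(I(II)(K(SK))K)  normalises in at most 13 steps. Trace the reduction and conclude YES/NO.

  start: I(KI)(S(KI))(KI(IK)(SSK))(I(II)(K(SK))K)
  step 1: KI(S(KI))(KI(IK)(SSK))(I(II)(K(SK))K)
  step 2: I(KI(IK)(SSK))(I(II)(K(SK))K)
  step 3: KI(IK)(SSK)(I(II)(K(SK))K)
  step 4: I(SSK)(I(II)(K(SK))K)
  step 5: SSK(I(II)(K(SK))K)
  step 6: S(I(II)(K(SK))K)(K(I(II)(K(SK))K))
  step 7: S(II(K(SK))K)(K(I(II)(K(SK))K))
  step 8: S(I(K(SK))K)(K(I(II)(K(SK))K))
  step 9: S(K(SK)K)(K(I(II)(K(SK))K))
  step 10: S(SK)(K(I(II)(K(SK))K))
  step 11: S(SK)(K(II(K(SK))K))
  step 12: S(SK)(K(I(K(SK))K))
  step 13: S(SK)(K(K(SK)K))

Answer: NO — after 13 steps the term is S(SK)(K(K(SK)K)), not yet normal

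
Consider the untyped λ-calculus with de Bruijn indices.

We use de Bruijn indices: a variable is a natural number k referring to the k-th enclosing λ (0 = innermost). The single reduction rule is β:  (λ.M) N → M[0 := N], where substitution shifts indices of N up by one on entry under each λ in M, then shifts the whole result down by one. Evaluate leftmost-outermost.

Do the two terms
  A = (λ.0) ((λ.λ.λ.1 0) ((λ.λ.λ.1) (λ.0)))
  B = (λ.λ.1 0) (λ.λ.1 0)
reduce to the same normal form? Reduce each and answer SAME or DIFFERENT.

Answer: SAME — A ⇓ λ.λ.1 0, B ⇓ λ.λ.1 0

Derivation:
Term A:
  start: (λ.0) ((λ.λ.λ.1 0) ((λ.λ.λ.1) (λ.0)))
  →1  (λ.λ.λ.1 0) ((λ.λ.λ.1) (λ.0))
  →2  λ.λ.1 0

Term B:
  start: (λ.λ.1 0) (λ.λ.1 0)
  →1  λ.(λ.λ.1 0) 0
  →2  λ.λ.1 0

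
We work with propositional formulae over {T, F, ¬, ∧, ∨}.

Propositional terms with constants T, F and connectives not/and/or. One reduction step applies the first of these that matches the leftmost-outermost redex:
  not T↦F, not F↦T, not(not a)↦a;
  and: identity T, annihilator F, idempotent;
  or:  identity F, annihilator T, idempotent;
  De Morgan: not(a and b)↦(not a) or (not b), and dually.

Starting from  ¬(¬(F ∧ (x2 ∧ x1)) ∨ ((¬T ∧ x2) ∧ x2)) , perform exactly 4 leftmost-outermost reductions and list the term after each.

  start: ¬(¬(F ∧ (x2 ∧ x1)) ∨ ((¬T ∧ x2) ∧ x2))
  →1  ¬¬(F ∧ (x2 ∧ x1)) ∧ ¬((¬T ∧ x2) ∧ x2)
  →2  (F ∧ (x2 ∧ x1)) ∧ ¬((¬T ∧ x2) ∧ x2)
  →3  F ∧ ¬((¬T ∧ x2) ∧ x2)
  →4  F

Answer: after 4 steps: F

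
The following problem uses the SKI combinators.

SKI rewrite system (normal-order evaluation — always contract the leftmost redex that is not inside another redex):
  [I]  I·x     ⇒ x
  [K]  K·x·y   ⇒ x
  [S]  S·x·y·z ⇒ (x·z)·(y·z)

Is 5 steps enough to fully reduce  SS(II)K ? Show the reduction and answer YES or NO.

Answer: YES — reaches normal form SKK in 3 ≤ 5 steps

Working:
  start: SS(II)K
  [1] SK(IIK)
  [2] SK(IK)
  [3] SKK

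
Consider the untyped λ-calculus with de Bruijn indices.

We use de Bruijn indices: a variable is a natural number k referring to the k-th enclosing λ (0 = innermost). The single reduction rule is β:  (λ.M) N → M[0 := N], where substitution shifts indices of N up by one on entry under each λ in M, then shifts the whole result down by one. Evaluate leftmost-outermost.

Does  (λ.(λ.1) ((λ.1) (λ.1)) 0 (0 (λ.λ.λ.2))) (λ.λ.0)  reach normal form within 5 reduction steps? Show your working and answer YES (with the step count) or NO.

  start: (λ.(λ.1) ((λ.1) (λ.1)) 0 (0 (λ.λ.λ.2))) (λ.λ.0)
  [1] (λ.λ.λ.0) ((λ.λ.λ.0) (λ.λ.λ.0)) (λ.λ.0) ((λ.λ.0) (λ.λ.λ.2))
  [2] (λ.λ.0) (λ.λ.0) ((λ.λ.0) (λ.λ.λ.2))
  [3] (λ.0) ((λ.λ.0) (λ.λ.λ.2))
  [4] (λ.λ.0) (λ.λ.λ.2)
  [5] λ.0

Answer: YES — reaches normal form λ.0 in 5 ≤ 5 steps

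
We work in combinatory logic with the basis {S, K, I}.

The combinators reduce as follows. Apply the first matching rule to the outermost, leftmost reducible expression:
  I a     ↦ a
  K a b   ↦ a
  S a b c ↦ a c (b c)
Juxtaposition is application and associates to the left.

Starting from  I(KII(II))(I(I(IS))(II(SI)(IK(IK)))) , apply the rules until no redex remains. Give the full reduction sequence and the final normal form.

  start: I(KII(II))(I(I(IS))(II(SI)(IK(IK))))
  [1] KII(II)(I(I(IS))(II(SI)(IK(IK))))
  [2] I(II)(I(I(IS))(II(SI)(IK(IK))))
  [3] II(I(I(IS))(II(SI)(IK(IK))))
  [4] I(I(I(IS))(II(SI)(IK(IK))))
  [5] I(I(IS))(II(SI)(IK(IK)))
  [6] I(IS)(II(SI)(IK(IK)))
  [7] IS(II(SI)(IK(IK)))
  [8] S(II(SI)(IK(IK)))
  [9] S(I(SI)(IK(IK)))
  [10] S(SI(IK(IK)))
  [11] S(SI(K(IK)))
  [12] S(SI(KK))

Answer: normal form = S(SI(KK))  (in 12 steps)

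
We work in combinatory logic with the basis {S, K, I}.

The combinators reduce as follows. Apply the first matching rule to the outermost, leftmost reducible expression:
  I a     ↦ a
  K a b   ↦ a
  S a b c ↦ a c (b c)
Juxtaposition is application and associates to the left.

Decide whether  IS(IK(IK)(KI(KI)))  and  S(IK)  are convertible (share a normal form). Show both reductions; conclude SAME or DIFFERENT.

Answer: SAME — A ⇓ SK, B ⇓ SK

Reduction:
Term A:
  start: IS(IK(IK)(KI(KI)))
  [1] S(IK(IK)(KI(KI)))
  [2] S(K(IK)(KI(KI)))
  [3] S(IK)
  [4] SK

Term B:
  start: S(IK)
  [1] SK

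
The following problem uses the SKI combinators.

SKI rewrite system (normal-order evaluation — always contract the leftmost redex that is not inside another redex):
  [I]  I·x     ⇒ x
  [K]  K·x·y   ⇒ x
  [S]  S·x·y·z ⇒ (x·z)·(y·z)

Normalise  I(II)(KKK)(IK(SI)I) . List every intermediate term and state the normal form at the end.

Answer: normal form = K(SI)  (in 6 steps)

Derivation:
  start: I(II)(KKK)(IK(SI)I)
  →1  II(KKK)(IK(SI)I)
  →2  I(KKK)(IK(SI)I)
  →3  KKK(IK(SI)I)
  →4  K(IK(SI)I)
  →5  K(K(SI)I)
  →6  K(SI)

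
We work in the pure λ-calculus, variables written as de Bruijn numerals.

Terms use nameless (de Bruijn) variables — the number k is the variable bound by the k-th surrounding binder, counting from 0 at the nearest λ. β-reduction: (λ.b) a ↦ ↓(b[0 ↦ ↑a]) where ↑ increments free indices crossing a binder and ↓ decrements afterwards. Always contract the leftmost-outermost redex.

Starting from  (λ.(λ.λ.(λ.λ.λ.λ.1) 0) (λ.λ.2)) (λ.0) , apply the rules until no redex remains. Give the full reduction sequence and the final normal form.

  start: (λ.(λ.λ.(λ.λ.λ.λ.1) 0) (λ.λ.2)) (λ.0)
  →1  (λ.λ.(λ.λ.λ.λ.1) 0) (λ.λ.λ.0)
  →2  λ.(λ.λ.λ.λ.1) 0
  →3  λ.λ.λ.λ.1

Answer: normal form = λ.λ.λ.λ.1  (in 3 steps)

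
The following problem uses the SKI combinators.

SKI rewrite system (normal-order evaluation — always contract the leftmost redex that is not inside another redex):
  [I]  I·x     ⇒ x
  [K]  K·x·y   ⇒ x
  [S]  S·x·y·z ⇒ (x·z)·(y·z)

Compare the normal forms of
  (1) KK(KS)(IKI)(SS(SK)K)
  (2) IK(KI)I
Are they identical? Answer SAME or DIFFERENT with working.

Answer: SAME — A ⇓ KI, B ⇓ KI

Reduction:
Term A:
  start: KK(KS)(IKI)(SS(SK)K)
  [1] K(IKI)(SS(SK)K)
  [2] IKI
  [3] KI

Term B:
  start: IK(KI)I
  [1] K(KI)I
  [2] KI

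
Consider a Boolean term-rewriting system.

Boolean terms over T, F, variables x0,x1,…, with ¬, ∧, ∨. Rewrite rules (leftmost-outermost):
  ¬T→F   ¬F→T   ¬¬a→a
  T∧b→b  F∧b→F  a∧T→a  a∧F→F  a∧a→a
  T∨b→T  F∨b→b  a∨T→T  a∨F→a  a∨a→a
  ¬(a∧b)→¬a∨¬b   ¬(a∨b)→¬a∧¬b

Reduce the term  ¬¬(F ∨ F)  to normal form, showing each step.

Answer: normal form = F  (in 2 steps)

Derivation:
  start: ¬¬(F ∨ F)
  step 1: F ∨ F
  step 2: F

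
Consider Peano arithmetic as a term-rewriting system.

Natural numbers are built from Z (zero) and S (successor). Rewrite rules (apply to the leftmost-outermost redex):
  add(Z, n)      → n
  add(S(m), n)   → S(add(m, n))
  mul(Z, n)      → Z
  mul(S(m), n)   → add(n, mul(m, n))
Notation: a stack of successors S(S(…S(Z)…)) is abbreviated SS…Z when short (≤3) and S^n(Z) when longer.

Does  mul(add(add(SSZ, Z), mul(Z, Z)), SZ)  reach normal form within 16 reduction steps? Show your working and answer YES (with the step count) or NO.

Answer: YES — reaches normal form SSZ in 14 ≤ 16 steps

Working:
  start: mul(add(add(SSZ, Z), mul(Z, Z)), SZ)
  →1  mul(add(S(add(SZ, Z)), mul(Z, Z)), SZ)
  →2  mul(S(add(add(SZ, Z), mul(Z, Z))), SZ)
  →3  add(SZ, mul(add(add(SZ, Z), mul(Z, Z)), SZ))
  →4  S(add(Z, mul(add(add(SZ, Z), mul(Z, Z)), SZ)))
  →5  S(mul(add(add(SZ, Z), mul(Z, Z)), SZ))
  →6  S(mul(add(S(add(Z, Z)), mul(Z, Z)), SZ))
  →7  S(mul(S(add(add(Z, Z), mul(Z, Z))), SZ))
  →8  S(add(SZ, mul(add(add(Z, Z), mul(Z, Z)), SZ)))
  →9  S(S(add(Z, mul(add(add(Z, Z), mul(Z, Z)), SZ))))
  →10  S(S(mul(add(add(Z, Z), mul(Z, Z)), SZ)))
  →11  S(S(mul(add(Z, mul(Z, Z)), SZ)))
  →12  S(S(mul(mul(Z, Z), SZ)))
  →13  S(S(mul(Z, SZ)))
  →14  SSZ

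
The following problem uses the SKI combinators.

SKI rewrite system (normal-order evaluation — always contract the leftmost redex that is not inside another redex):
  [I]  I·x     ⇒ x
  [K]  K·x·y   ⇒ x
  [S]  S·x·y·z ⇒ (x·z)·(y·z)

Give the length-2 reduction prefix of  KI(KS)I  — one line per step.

Answer: after 2 steps: I

Working:
  start: KI(KS)I
  step 1: II
  step 2: I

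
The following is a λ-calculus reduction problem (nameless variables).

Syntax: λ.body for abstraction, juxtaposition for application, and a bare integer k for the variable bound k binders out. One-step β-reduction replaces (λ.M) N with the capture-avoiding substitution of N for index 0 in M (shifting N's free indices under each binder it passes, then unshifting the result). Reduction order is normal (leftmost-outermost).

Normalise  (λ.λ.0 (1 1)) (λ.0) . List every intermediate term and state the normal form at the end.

  start: (λ.λ.0 (1 1)) (λ.0)
  [1] λ.0 ((λ.0) (λ.0))
  [2] λ.0 (λ.0)

Answer: normal form = λ.0 (λ.0)  (in 2 steps)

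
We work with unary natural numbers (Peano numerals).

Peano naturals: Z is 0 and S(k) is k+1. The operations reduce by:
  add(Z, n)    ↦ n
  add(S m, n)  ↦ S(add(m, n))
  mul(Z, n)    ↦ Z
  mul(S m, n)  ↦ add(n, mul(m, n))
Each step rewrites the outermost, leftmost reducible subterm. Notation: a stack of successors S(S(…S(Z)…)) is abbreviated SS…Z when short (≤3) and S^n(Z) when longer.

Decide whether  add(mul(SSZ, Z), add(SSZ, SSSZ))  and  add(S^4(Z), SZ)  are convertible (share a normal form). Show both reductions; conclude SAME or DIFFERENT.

Answer: SAME — A ⇓ S^5(Z), B ⇓ S^5(Z)

Reduction:
Term A:
  start: add(mul(SSZ, Z), add(SSZ, SSSZ))
  [1] add(add(Z, mul(SZ, Z)), add(SSZ, SSSZ))
  [2] add(mul(SZ, Z), add(SSZ, SSSZ))
  [3] add(add(Z, mul(Z, Z)), add(SSZ, SSSZ))
  [4] add(mul(Z, Z), add(SSZ, SSSZ))
  [5] add(Z, add(SSZ, SSSZ))
  [6] add(SSZ, SSSZ)
  [7] S(add(SZ, SSSZ))
  [8] S(S(add(Z, SSSZ)))
  [9] S^5(Z)

Term B:
  start: add(S^4(Z), SZ)
  [1] S(add(SSSZ, SZ))
  [2] S(S(add(SSZ, SZ)))
  [3] S(S(S(add(SZ, SZ))))
  [4] S(S(S(S(add(Z, SZ)))))
  [5] S^5(Z)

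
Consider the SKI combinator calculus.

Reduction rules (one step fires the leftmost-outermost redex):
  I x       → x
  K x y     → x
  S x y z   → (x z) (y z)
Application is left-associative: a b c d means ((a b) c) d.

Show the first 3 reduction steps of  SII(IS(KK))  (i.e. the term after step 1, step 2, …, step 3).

  start: SII(IS(KK))
  [1] I(IS(KK))(I(IS(KK)))
  [2] IS(KK)(I(IS(KK)))
  [3] S(KK)(I(IS(KK)))

Answer: after 3 steps: S(KK)(I(IS(KK)))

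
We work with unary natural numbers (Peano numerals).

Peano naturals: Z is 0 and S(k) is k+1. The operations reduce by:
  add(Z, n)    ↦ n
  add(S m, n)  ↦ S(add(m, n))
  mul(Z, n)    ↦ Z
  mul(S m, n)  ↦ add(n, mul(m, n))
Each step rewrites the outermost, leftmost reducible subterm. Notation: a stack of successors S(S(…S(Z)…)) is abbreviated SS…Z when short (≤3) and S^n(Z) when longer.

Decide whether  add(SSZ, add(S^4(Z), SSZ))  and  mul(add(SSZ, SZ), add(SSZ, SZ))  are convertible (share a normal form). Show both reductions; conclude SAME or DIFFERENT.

Answer: DIFFERENT — A ⇓ S^8(Z), B ⇓ S^9(Z)

Working:
Term A:
  start: add(SSZ, add(S^4(Z), SSZ))
  step 1: S(add(SZ, add(S^4(Z), SSZ)))
  step 2: S(S(add(Z, add(S^4(Z), SSZ))))
  step 3: S(S(add(S^4(Z), SSZ)))
  step 4: S(S(S(add(SSSZ, SSZ))))
  step 5: S(S(S(S(add(SSZ, SSZ)))))
  step 6: S(S(S(S(S(add(SZ, SSZ))))))
  step 7: S(S(S(S(S(S(add(Z, SSZ)))))))
  step 8: S^8(Z)

Term B:
  start: mul(add(SSZ, SZ), add(SSZ, SZ))
  step 1: mul(S(add(SZ, SZ)), add(SSZ, SZ))
  step 2: add(add(SSZ, SZ), mul(add(SZ, SZ), add(SSZ, SZ)))
  step 3: add(S(add(SZ, SZ)), mul(add(SZ, SZ), add(SSZ, SZ)))
  step 4: S(add(add(SZ, SZ), mul(add(SZ, SZ), add(SSZ, SZ))))
  step 5: S(add(S(add(Z, SZ)), mul(add(SZ, SZ), add(SSZ, SZ))))
  step 6: S(S(add(add(Z, SZ), mul(add(SZ, SZ), add(SSZ, SZ)))))
  step 7: S(S(add(SZ, mul(add(SZ, SZ), add(SSZ, SZ)))))
  step 8: S(S(S(add(Z, mul(add(SZ, SZ), add(SSZ, SZ))))))
  step 9: S(S(S(mul(add(SZ, SZ), add(SSZ, SZ)))))
  step 10: S(S(S(mul(S(add(Z, SZ)), add(SSZ, SZ)))))
  step 11: S(S(S(add(add(SSZ, SZ), mul(add(Z, SZ), add(SSZ, SZ))))))
  step 12: S(S(S(add(S(add(SZ, SZ)), mul(add(Z, SZ), add(SSZ, SZ))))))
  step 13: S(S(S(S(add(add(SZ, SZ), mul(add(Z, SZ), add(SSZ, SZ)))))))
  step 14: S(S(S(S(add(S(add(Z, SZ)), mul(add(Z, SZ), add(SSZ, SZ)))))))
  step 15: S(S(S(S(S(add(add(Z, SZ), mul(add(Z, SZ), add(SSZ, SZ))))))))
  step 16: S(S(S(S(S(add(SZ, mul(add(Z, SZ), add(SSZ, SZ))))))))
  step 17: S(S(S(S(S(S(add(Z, mul(add(Z, SZ), add(SSZ, SZ)))))))))
  step 18: S(S(S(S(S(S(mul(add(Z, SZ), add(SSZ, SZ))))))))
  step 19: S(S(S(S(S(S(mul(SZ, add(SSZ, SZ))))))))
  step 20: S(S(S(S(S(S(add(add(SSZ, SZ), mul(Z, add(SSZ, SZ)))))))))
  step 21: S(S(S(S(S(S(add(S(add(SZ, SZ)), mul(Z, add(SSZ, SZ)))))))))
  step 22: S(S(S(S(S(S(S(add(add(SZ, SZ), mul(Z, add(SSZ, SZ))))))))))
  step 23: S(S(S(S(S(S(S(add(S(add(Z, SZ)), mul(Z, add(SSZ, SZ))))))))))
  step 24: S(S(S(S(S(S(S(S(add(add(Z, SZ), mul(Z, add(SSZ, SZ)))))))))))
  step 25: S(S(S(S(S(S(S(S(add(SZ, mul(Z, add(SSZ, SZ)))))))))))
  step 26: S(S(S(S(S(S(S(S(S(add(Z, mul(Z, add(SSZ, SZ))))))))))))
  step 27: S(S(S(S(S(S(S(S(S(mul(Z, add(SSZ, SZ)))))))))))
  step 28: S^9(Z)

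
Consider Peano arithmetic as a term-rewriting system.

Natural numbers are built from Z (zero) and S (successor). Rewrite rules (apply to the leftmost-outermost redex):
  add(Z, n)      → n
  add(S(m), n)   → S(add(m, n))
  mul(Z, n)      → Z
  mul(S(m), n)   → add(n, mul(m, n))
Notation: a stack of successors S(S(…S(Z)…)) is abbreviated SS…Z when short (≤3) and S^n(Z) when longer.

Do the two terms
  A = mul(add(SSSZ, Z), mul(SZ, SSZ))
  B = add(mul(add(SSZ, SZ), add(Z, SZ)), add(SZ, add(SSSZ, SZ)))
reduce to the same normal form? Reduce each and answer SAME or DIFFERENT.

Term A:
  start: mul(add(SSSZ, Z), mul(SZ, SSZ))
  step 1: mul(S(add(SSZ, Z)), mul(SZ, SSZ))
  step 2: add(mul(SZ, SSZ), mul(add(SSZ, Z), mul(SZ, SSZ)))
  step 3: add(add(SSZ, mul(Z, SSZ)), mul(add(SSZ, Z), mul(SZ, SSZ)))
  step 4: add(S(add(SZ, mul(Z, SSZ))), mul(add(SSZ, Z), mul(SZ, SSZ)))
  step 5: S(add(add(SZ, mul(Z, SSZ)), mul(add(SSZ, Z), mul(SZ, SSZ))))
  step 6: S(add(S(add(Z, mul(Z, SSZ))), mul(add(SSZ, Z), mul(SZ, SSZ))))
  step 7: S(S(add(add(Z, mul(Z, SSZ)), mul(add(SSZ, Z), mul(SZ, SSZ)))))
  step 8: S(S(add(mul(Z, SSZ), mul(add(SSZ, Z), mul(SZ, SSZ)))))
  step 9: S(S(add(Z, mul(add(SSZ, Z), mul(SZ, SSZ)))))
  step 10: S(S(mul(add(SSZ, Z), mul(SZ, SSZ))))
  step 11: S(S(mul(S(add(SZ, Z)), mul(SZ, SSZ))))
  step 12: S(S(add(mul(SZ, SSZ), mul(add(SZ, Z), mul(SZ, SSZ)))))
  step 13: S(S(add(add(SSZ, mul(Z, SSZ)), mul(add(SZ, Z), mul(SZ, SSZ)))))
  step 14: S(S(add(S(add(SZ, mul(Z, SSZ))), mul(add(SZ, Z), mul(SZ, SSZ)))))
  step 15: S(S(S(add(add(SZ, mul(Z, SSZ)), mul(add(SZ, Z), mul(SZ, SSZ))))))
  step 16: S(S(S(add(S(add(Z, mul(Z, SSZ))), mul(add(SZ, Z), mul(SZ, SSZ))))))
  step 17: S(S(S(S(add(add(Z, mul(Z, SSZ)), mul(add(SZ, Z), mul(SZ, SSZ)))))))
  step 18: S(S(S(S(add(mul(Z, SSZ), mul(add(SZ, Z), mul(SZ, SSZ)))))))
  step 19: S(S(S(S(add(Z, mul(add(SZ, Z), mul(SZ, SSZ)))))))
  step 20: S(S(S(S(mul(add(SZ, Z), mul(SZ, SSZ))))))
  step 21: S(S(S(S(mul(S(add(Z, Z)), mul(SZ, SSZ))))))
  step 22: S(S(S(S(add(mul(SZ, SSZ), mul(add(Z, Z), mul(SZ, SSZ)))))))
  step 23: S(S(S(S(add(add(SSZ, mul(Z, SSZ)), mul(add(Z, Z), mul(SZ, SSZ)))))))
  step 24: S(S(S(S(add(S(add(SZ, mul(Z, SSZ))), mul(add(Z, Z), mul(SZ, SSZ)))))))
  step 25: S(S(S(S(S(add(add(SZ, mul(Z, SSZ)), mul(add(Z, Z), mul(SZ, SSZ))))))))
  step 26: S(S(S(S(S(add(S(add(Z, mul(Z, SSZ))), mul(add(Z, Z), mul(SZ, SSZ))))))))
  step 27: S(S(S(S(S(S(add(add(Z, mul(Z, SSZ)), mul(add(Z, Z), mul(SZ, SSZ)))))))))
  step 28: S(S(S(S(S(S(add(mul(Z, SSZ), mul(add(Z, Z), mul(SZ, SSZ)))))))))
  step 29: S(S(S(S(S(S(add(Z, mul(add(Z, Z), mul(SZ, SSZ)))))))))
  step 30: S(S(S(S(S(S(mul(add(Z, Z), mul(SZ, SSZ))))))))
  step 31: S(S(S(S(S(S(mul(Z, mul(SZ, SSZ))))))))
  step 32: S^6(Z)

Term B:
  start: add(mul(add(SSZ, SZ), add(Z, SZ)), add(SZ, add(SSSZ, SZ)))
  step 1: add(mul(S(add(SZ, SZ)), add(Z, SZ)), add(SZ, add(SSSZ, SZ)))
  step 2: add(add(add(Z, SZ), mul(add(SZ, SZ), add(Z, SZ))), add(SZ, add(SSSZ, SZ)))
  step 3: add(add(SZ, mul(add(SZ, SZ), add(Z, SZ))), add(SZ, add(SSSZ, SZ)))
  step 4: add(S(add(Z, mul(add(SZ, SZ), add(Z, SZ)))), add(SZ, add(SSSZ, SZ)))
  step 5: S(add(add(Z, mul(add(SZ, SZ), add(Z, SZ))), add(SZ, add(SSSZ, SZ))))
  step 6: S(add(mul(add(SZ, SZ), add(Z, SZ)), add(SZ, add(SSSZ, SZ))))
  step 7: S(add(mul(S(add(Z, SZ)), add(Z, SZ)), add(SZ, add(SSSZ, SZ))))
  step 8: S(add(add(add(Z, SZ), mul(add(Z, SZ), add(Z, SZ))), add(SZ, add(SSSZ, SZ))))
  step 9: S(add(add(SZ, mul(add(Z, SZ), add(Z, SZ))), add(SZ, add(SSSZ, SZ))))
  step 10: S(add(S(add(Z, mul(add(Z, SZ), add(Z, SZ)))), add(SZ, add(SSSZ, SZ))))
  step 11: S(S(add(add(Z, mul(add(Z, SZ), add(Z, SZ))), add(SZ, add(SSSZ, SZ)))))
  step 12: S(S(add(mul(add(Z, SZ), add(Z, SZ)), add(SZ, add(SSSZ, SZ)))))
  step 13: S(S(add(mul(SZ, add(Z, SZ)), add(SZ, add(SSSZ, SZ)))))
  step 14: S(S(add(add(add(Z, SZ), mul(Z, add(Z, SZ))), add(SZ, add(SSSZ, SZ)))))
  step 15: S(S(add(add(SZ, mul(Z, add(Z, SZ))), add(SZ, add(SSSZ, SZ)))))
  step 16: S(S(add(S(add(Z, mul(Z, add(Z, SZ)))), add(SZ, add(SSSZ, SZ)))))
  step 17: S(S(S(add(add(Z, mul(Z, add(Z, SZ))), add(SZ, add(SSSZ, SZ))))))
  step 18: S(S(S(add(mul(Z, add(Z, SZ)), add(SZ, add(SSSZ, SZ))))))
  step 19: S(S(S(add(Z, add(SZ, add(SSSZ, SZ))))))
  step 20: S(S(S(add(SZ, add(SSSZ, SZ)))))
  step 21: S(S(S(S(add(Z, add(SSSZ, SZ))))))
  step 22: S(S(S(S(add(SSSZ, SZ)))))
  step 23: S(S(S(S(S(add(SSZ, SZ))))))
  step 24: S(S(S(S(S(S(add(SZ, SZ)))))))
  step 25: S(S(S(S(S(S(S(add(Z, SZ))))))))
  step 26: S^8(Z)

Answer: DIFFERENT — A ⇓ S^6(Z), B ⇓ S^8(Z)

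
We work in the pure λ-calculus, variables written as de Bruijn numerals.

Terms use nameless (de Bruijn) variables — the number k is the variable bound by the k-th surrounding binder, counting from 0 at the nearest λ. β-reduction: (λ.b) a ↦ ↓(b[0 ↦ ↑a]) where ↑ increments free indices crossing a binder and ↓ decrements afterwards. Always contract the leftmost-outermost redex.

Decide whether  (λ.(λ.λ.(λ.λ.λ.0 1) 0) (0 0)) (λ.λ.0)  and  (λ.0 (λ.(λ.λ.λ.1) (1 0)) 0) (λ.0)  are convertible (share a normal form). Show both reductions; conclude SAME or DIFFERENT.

Term A:
  start: (λ.(λ.λ.(λ.λ.λ.0 1) 0) (0 0)) (λ.λ.0)
  step 1: (λ.λ.(λ.λ.λ.0 1) 0) ((λ.λ.0) (λ.λ.0))
  step 2: λ.(λ.λ.λ.0 1) 0
  step 3: λ.λ.λ.0 1

Term B:
  start: (λ.0 (λ.(λ.λ.λ.1) (1 0)) 0) (λ.0)
  step 1: (λ.0) (λ.(λ.λ.λ.1) ((λ.0) 0)) (λ.0)
  step 2: (λ.(λ.λ.λ.1) ((λ.0) 0)) (λ.0)
  step 3: (λ.λ.λ.1) ((λ.0) (λ.0))
  step 4: λ.λ.1

Answer: DIFFERENT — A ⇓ λ.λ.λ.0 1, B ⇓ λ.λ.1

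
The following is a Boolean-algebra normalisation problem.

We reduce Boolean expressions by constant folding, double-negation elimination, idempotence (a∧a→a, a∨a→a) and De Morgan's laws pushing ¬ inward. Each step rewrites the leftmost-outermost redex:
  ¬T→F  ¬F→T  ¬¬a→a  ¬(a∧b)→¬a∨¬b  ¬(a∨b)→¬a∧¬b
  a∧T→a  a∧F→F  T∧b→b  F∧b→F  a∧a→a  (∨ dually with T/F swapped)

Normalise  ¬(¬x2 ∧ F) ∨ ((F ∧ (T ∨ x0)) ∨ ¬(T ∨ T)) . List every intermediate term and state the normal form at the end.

Answer: normal form = T  (in 5 steps)

Derivation:
  start: ¬(¬x2 ∧ F) ∨ ((F ∧ (T ∨ x0)) ∨ ¬(T ∨ T))
  [1] (¬¬x2 ∨ ¬F) ∨ ((F ∧ (T ∨ x0)) ∨ ¬(T ∨ T))
  [2] (x2 ∨ ¬F) ∨ ((F ∧ (T ∨ x0)) ∨ ¬(T ∨ T))
  [3] (x2 ∨ T) ∨ ((F ∧ (T ∨ x0)) ∨ ¬(T ∨ T))
  [4] T ∨ ((F ∧ (T ∨ x0)) ∨ ¬(T ∨ T))
  [5] T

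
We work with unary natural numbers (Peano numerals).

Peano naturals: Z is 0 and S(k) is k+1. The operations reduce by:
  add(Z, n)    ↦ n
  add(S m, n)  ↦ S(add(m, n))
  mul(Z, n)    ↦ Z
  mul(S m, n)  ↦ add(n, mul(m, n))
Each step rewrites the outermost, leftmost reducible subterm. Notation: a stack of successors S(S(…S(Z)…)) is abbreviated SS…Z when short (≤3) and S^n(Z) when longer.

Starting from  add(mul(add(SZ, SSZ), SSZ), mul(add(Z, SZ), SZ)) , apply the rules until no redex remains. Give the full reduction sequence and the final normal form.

  start: add(mul(add(SZ, SSZ), SSZ), mul(add(Z, SZ), SZ))
  step 1: add(mul(S(add(Z, SSZ)), SSZ), mul(add(Z, SZ), SZ))
  step 2: add(add(SSZ, mul(add(Z, SSZ), SSZ)), mul(add(Z, SZ), SZ))
  step 3: add(S(add(SZ, mul(add(Z, SSZ), SSZ))), mul(add(Z, SZ), SZ))
  step 4: S(add(add(SZ, mul(add(Z, SSZ), SSZ)), mul(add(Z, SZ), SZ)))
  step 5: S(add(S(add(Z, mul(add(Z, SSZ), SSZ))), mul(add(Z, SZ), SZ)))
  step 6: S(S(add(add(Z, mul(add(Z, SSZ), SSZ)), mul(add(Z, SZ), SZ))))
  step 7: S(S(add(mul(add(Z, SSZ), SSZ), mul(add(Z, SZ), SZ))))
  step 8: S(S(add(mul(SSZ, SSZ), mul(add(Z, SZ), SZ))))
  step 9: S(S(add(add(SSZ, mul(SZ, SSZ)), mul(add(Z, SZ), SZ))))
  step 10: S(S(add(S(add(SZ, mul(SZ, SSZ))), mul(add(Z, SZ), SZ))))
  step 11: S(S(S(add(add(SZ, mul(SZ, SSZ)), mul(add(Z, SZ), SZ)))))
  step 12: S(S(S(add(S(add(Z, mul(SZ, SSZ))), mul(add(Z, SZ), SZ)))))
  step 13: S(S(S(S(add(add(Z, mul(SZ, SSZ)), mul(add(Z, SZ), SZ))))))
  step 14: S(S(S(S(add(mul(SZ, SSZ), mul(add(Z, SZ), SZ))))))
  step 15: S(S(S(S(add(add(SSZ, mul(Z, SSZ)), mul(add(Z, SZ), SZ))))))
  step 16: S(S(S(S(add(S(add(SZ, mul(Z, SSZ))), mul(add(Z, SZ), SZ))))))
  step 17: S(S(S(S(S(add(add(SZ, mul(Z, SSZ)), mul(add(Z, SZ), SZ)))))))
  step 18: S(S(S(S(S(add(S(add(Z, mul(Z, SSZ))), mul(add(Z, SZ), SZ)))))))
  step 19: S(S(S(S(S(S(add(add(Z, mul(Z, SSZ)), mul(add(Z, SZ), SZ))))))))
  step 20: S(S(S(S(S(S(add(mul(Z, SSZ), mul(add(Z, SZ), SZ))))))))
  step 21: S(S(S(S(S(S(add(Z, mul(add(Z, SZ), SZ))))))))
  step 22: S(S(S(S(S(S(mul(add(Z, SZ), SZ)))))))
  step 23: S(S(S(S(S(S(mul(SZ, SZ)))))))
  step 24: S(S(S(S(S(S(add(SZ, mul(Z, SZ))))))))
  step 25: S(S(S(S(S(S(S(add(Z, mul(Z, SZ)))))))))
  step 26: S(S(S(S(S(S(S(mul(Z, SZ))))))))
  step 27: S^7(Z)

Answer: normal form = S^7(Z)  (in 27 steps)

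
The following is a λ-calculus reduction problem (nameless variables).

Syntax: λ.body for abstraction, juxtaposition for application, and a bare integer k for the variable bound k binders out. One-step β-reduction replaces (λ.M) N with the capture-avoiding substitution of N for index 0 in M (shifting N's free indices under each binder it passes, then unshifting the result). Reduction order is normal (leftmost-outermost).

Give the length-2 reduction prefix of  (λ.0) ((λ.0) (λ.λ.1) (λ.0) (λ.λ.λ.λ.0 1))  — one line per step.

Answer: after 2 steps: (λ.λ.1) (λ.0) (λ.λ.λ.λ.0 1)

Working:
  start: (λ.0) ((λ.0) (λ.λ.1) (λ.0) (λ.λ.λ.λ.0 1))
  →1  (λ.0) (λ.λ.1) (λ.0) (λ.λ.λ.λ.0 1)
  →2  (λ.λ.1) (λ.0) (λ.λ.λ.λ.0 1)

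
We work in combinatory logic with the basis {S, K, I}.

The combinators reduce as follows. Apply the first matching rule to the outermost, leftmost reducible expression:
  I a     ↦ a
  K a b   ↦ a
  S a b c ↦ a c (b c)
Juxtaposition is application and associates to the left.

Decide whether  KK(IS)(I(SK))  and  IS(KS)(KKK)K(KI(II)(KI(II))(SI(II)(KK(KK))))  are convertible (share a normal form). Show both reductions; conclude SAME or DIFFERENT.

Answer: DIFFERENT — A ⇓ K(SK), B ⇓ S(KK)(KK)

Working:
Term A:
  start: KK(IS)(I(SK))
  step 1: K(I(SK))
  step 2: K(SK)

Term B:
  start: IS(KS)(KKK)K(KI(II)(KI(II))(SI(II)(KK(KK))))
  step 1: S(KS)(KKK)K(KI(II)(KI(II))(SI(II)(KK(KK))))
  step 2: KSK(KKKK)(KI(II)(KI(II))(SI(II)(KK(KK))))
  step 3: S(KKKK)(KI(II)(KI(II))(SI(II)(KK(KK))))
  step 4: S(KK)(KI(II)(KI(II))(SI(II)(KK(KK))))
  step 5: S(KK)(I(KI(II))(SI(II)(KK(KK))))
  step 6: S(KK)(KI(II)(SI(II)(KK(KK))))
  step 7: S(KK)(I(SI(II)(KK(KK))))
  step 8: S(KK)(SI(II)(KK(KK)))
  step 9: S(KK)(I(KK(KK))(II(KK(KK))))
  step 10: S(KK)(KK(KK)(II(KK(KK))))
  step 11: S(KK)(K(II(KK(KK))))
  step 12: S(KK)(K(I(KK(KK))))
  step 13: S(KK)(K(KK(KK)))
  step 14: S(KK)(KK)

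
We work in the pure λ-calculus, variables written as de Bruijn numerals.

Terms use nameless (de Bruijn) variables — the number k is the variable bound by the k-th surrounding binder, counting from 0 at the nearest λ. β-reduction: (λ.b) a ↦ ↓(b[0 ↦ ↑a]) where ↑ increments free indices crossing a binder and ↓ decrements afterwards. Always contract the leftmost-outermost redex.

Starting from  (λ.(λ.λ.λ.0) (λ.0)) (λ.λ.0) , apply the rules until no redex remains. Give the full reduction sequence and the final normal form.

  start: (λ.(λ.λ.λ.0) (λ.0)) (λ.λ.0)
  [1] (λ.λ.λ.0) (λ.0)
  [2] λ.λ.0

Answer: normal form = λ.λ.0  (in 2 steps)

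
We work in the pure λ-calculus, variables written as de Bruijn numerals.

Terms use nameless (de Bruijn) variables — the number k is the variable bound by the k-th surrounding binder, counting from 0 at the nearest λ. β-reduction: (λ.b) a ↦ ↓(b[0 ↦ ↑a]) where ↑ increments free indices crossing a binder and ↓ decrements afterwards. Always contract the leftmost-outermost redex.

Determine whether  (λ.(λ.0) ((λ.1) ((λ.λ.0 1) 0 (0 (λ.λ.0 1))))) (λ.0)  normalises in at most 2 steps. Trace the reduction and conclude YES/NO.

  start: (λ.(λ.0) ((λ.1) ((λ.λ.0 1) 0 (0 (λ.λ.0 1))))) (λ.0)
  step 1: (λ.0) ((λ.λ.0) ((λ.λ.0 1) (λ.0) ((λ.0) (λ.λ.0 1))))
  step 2: (λ.λ.0) ((λ.λ.0 1) (λ.0) ((λ.0) (λ.λ.0 1)))

Answer: NO — after 2 steps the term is (λ.λ.0) ((λ.λ.0 1) (λ.0) ((λ.0) (λ.λ.0 1))), not yet normal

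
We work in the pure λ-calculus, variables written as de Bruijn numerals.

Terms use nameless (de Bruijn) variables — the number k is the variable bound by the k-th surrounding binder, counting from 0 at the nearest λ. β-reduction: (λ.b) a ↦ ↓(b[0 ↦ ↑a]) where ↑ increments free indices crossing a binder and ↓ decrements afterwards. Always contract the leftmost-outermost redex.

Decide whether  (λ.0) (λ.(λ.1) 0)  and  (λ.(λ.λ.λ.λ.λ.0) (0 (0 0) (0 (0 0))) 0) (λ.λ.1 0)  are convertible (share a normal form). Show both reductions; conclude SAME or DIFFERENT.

Answer: DIFFERENT — A ⇓ λ.0, B ⇓ λ.λ.λ.0

Working:
Term A:
  start: (λ.0) (λ.(λ.1) 0)
  step 1: λ.(λ.1) 0
  step 2: λ.0

Term B:
  start: (λ.(λ.λ.λ.λ.λ.0) (0 (0 0) (0 (0 0))) 0) (λ.λ.1 0)
  step 1: (λ.λ.λ.λ.λ.0) ((λ.λ.1 0) ((λ.λ.1 0) (λ.λ.1 0)) ((λ.λ.1 0) ((λ.λ.1 0) (λ.λ.1 0)))) (λ.λ.1 0)
  step 2: (λ.λ.λ.λ.0) (λ.λ.1 0)
  step 3: λ.λ.λ.0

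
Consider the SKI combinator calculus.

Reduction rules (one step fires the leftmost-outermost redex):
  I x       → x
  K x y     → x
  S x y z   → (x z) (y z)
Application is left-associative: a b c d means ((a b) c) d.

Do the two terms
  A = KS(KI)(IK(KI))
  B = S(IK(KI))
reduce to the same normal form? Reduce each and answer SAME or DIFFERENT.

Answer: SAME — A ⇓ S(K(KI)), B ⇓ S(K(KI))

Reduction:
Term A:
  start: KS(KI)(IK(KI))
  →1  S(IK(KI))
  →2  S(K(KI))

Term B:
  start: S(IK(KI))
  →1  S(K(KI))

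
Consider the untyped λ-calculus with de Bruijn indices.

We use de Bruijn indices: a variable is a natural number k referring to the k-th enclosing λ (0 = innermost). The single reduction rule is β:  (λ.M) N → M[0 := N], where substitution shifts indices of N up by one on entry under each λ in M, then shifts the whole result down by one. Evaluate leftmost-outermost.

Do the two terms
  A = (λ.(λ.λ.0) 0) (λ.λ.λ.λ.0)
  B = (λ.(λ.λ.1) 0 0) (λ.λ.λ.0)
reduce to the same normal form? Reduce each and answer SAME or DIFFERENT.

Answer: DIFFERENT — A ⇓ λ.0, B ⇓ λ.λ.λ.0

Derivation:
Term A:
  start: (λ.(λ.λ.0) 0) (λ.λ.λ.λ.0)
  step 1: (λ.λ.0) (λ.λ.λ.λ.0)
  step 2: λ.0

Term B:
  start: (λ.(λ.λ.1) 0 0) (λ.λ.λ.0)
  step 1: (λ.λ.1) (λ.λ.λ.0) (λ.λ.λ.0)
  step 2: (λ.λ.λ.λ.0) (λ.λ.λ.0)
  step 3: λ.λ.λ.0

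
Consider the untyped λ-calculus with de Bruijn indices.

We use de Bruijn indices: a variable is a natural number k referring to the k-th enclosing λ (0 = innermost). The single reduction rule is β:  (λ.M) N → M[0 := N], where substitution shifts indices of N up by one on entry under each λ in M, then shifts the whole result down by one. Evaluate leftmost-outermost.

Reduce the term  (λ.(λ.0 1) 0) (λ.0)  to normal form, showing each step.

Answer: normal form = λ.0  (in 3 steps)

Derivation:
  start: (λ.(λ.0 1) 0) (λ.0)
  →1  (λ.0 (λ.0)) (λ.0)
  →2  (λ.0) (λ.0)
  →3  λ.0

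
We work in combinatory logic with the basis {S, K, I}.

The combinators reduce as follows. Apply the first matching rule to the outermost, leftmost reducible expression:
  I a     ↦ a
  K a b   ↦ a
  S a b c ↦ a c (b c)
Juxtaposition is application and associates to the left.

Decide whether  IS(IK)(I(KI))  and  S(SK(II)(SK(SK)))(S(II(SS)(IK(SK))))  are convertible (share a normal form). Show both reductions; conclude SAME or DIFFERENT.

Answer: DIFFERENT — A ⇓ SK(KI), B ⇓ S(SK(SK))(S(SS(K(SK))))

Reduction:
Term A:
  start: IS(IK)(I(KI))
  step 1: S(IK)(I(KI))
  step 2: SK(I(KI))
  step 3: SK(KI)

Term B:
  start: S(SK(II)(SK(SK)))(S(II(SS)(IK(SK))))
  step 1: S(K(SK(SK))(II(SK(SK))))(S(II(SS)(IK(SK))))
  step 2: S(SK(SK))(S(II(SS)(IK(SK))))
  step 3: S(SK(SK))(S(I(SS)(IK(SK))))
  step 4: S(SK(SK))(S(SS(IK(SK))))
  step 5: S(SK(SK))(S(SS(K(SK))))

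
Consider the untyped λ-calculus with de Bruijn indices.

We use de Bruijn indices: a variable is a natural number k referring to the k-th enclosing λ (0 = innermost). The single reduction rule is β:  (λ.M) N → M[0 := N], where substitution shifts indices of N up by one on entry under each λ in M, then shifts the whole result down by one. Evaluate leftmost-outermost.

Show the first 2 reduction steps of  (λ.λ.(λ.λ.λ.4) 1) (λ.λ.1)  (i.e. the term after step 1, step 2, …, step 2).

Answer: after 2 steps: λ.λ.λ.λ.λ.1

Working:
  start: (λ.λ.(λ.λ.λ.4) 1) (λ.λ.1)
  [1] λ.(λ.λ.λ.λ.λ.1) (λ.λ.1)
  [2] λ.λ.λ.λ.λ.1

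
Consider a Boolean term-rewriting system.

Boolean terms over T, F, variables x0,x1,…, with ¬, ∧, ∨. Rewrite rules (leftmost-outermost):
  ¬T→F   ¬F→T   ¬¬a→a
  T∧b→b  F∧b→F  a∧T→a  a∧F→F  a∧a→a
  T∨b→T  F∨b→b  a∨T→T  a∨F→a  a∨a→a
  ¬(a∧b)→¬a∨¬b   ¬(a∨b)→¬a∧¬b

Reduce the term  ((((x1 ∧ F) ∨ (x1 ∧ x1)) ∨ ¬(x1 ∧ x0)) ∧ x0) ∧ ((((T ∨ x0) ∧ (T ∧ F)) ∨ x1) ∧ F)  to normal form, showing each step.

  start: ((((x1 ∧ F) ∨ (x1 ∧ x1)) ∨ ¬(x1 ∧ x0)) ∧ x0) ∧ ((((T ∨ x0) ∧ (T ∧ F)) ∨ x1) ∧ F)
  step 1: (((F ∨ (x1 ∧ x1)) ∨ ¬(x1 ∧ x0)) ∧ x0) ∧ ((((T ∨ x0) ∧ (T ∧ F)) ∨ x1) ∧ F)
  step 2: (((x1 ∧ x1) ∨ ¬(x1 ∧ x0)) ∧ x0) ∧ ((((T ∨ x0) ∧ (T ∧ F)) ∨ x1) ∧ F)
  step 3: ((x1 ∨ ¬(x1 ∧ x0)) ∧ x0) ∧ ((((T ∨ x0) ∧ (T ∧ F)) ∨ x1) ∧ F)
  step 4: ((x1 ∨ (¬x1 ∨ ¬x0)) ∧ x0) ∧ ((((T ∨ x0) ∧ (T ∧ F)) ∨ x1) ∧ F)
  step 5: ((x1 ∨ (¬x1 ∨ ¬x0)) ∧ x0) ∧ F
  step 6: F

Answer: normal form = F  (in 6 steps)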